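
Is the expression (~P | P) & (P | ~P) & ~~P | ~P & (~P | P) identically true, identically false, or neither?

identically true

(~P | P) & (P | ~P) & ~~P | ~P & (~P | P)
= (~P | P) & (P | ~P) & P | ~P & (~P | P)   — double negation
= (~P | P) & P | ~P & (~P | P)   — complement / identity
= ~P | P   — distribution
= 1   — complement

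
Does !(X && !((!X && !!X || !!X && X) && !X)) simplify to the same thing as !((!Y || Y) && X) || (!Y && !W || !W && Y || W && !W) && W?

E1: !(X && !((!X && !!X || !!X && X) && !X))
    = !(X && !(!!X && !X))
    = !(X && (!X || X))
    = !X
E2: !((!Y || Y) && X) || (!Y && !W || !W && Y || W && !W) && W
    = !((!Y || Y) && X) || (!Y && !W || !W && Y) && W
    = !((!Y || Y) && X) || !W && W
    = !X || !W && W
    = !X
Both reduce to !X, so they are equivalent.

Yes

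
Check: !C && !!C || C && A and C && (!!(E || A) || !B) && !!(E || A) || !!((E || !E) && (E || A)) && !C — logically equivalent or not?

No

E1: !C && !!C || C && A
    = !C && C || C && A   (double negation)
    = C && A   (complement / identity)
E2: C && (!!(E || A) || !B) && !!(E || A) || !!((E || !E) && (E || A)) && !C
    = C && (!!(E || A) || !B) && !!(E || A) || !!(E || A) && !C   (complement / identity)
    = C && !!(E || A) || !!(E || A) && !C   (absorption)
    = !!(E || A)   (distribution)
    = E || A   (double negation)
These differ: at A=1, B=0, C=0, E=1, E1 = 0 but E2 = 1.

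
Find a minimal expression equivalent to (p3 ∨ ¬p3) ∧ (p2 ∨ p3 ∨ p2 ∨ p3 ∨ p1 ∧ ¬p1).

(p3 ∨ ¬p3) ∧ (p2 ∨ p3 ∨ p2 ∨ p3 ∨ p1 ∧ ¬p1)
= (p3 ∨ ¬p3) ∧ (p2 ∨ p3 ∨ p2 ∨ p3)
= (p3 ∨ ¬p3) ∧ (p2 ∨ p3)
= p2 ∨ p3

p2 ∨ p3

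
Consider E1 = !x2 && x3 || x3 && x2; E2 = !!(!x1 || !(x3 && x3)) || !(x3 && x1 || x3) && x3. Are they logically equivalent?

E1: !x2 && x3 || x3 && x2
    = x3   [distribution]
E2: !!(!x1 || !(x3 && x3)) || !(x3 && x1 || x3) && x3
    = !!(!x1 || !(x3 && x3)) || !x3 && x3   [absorption]
    = !!(!x1 || !x3) || !x3 && x3   [idempotence]
    = !x1 || !x3 || !x3 && x3   [double negation]
    = !x1 || !x3   [complement / identity]
These differ: at x1=0, x2=0, x3=0, E1 = 0 but E2 = 1.

No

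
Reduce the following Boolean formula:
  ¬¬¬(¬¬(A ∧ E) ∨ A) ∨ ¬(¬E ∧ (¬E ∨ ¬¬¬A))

¬¬¬(¬¬(A ∧ E) ∨ A) ∨ ¬(¬E ∧ (¬E ∨ ¬¬¬A))
= ¬¬¬(¬¬(A ∧ E) ∨ A) ∨ ¬(¬E ∧ (¬E ∨ ¬A))   [double negation]
= ¬(¬¬(A ∧ E) ∨ A) ∨ ¬(¬E ∧ (¬E ∨ ¬A))   [double negation]
= ¬(¬¬(A ∧ E) ∨ A) ∨ ¬¬E   [absorption]
= ¬(A ∧ E ∨ A) ∨ ¬¬E   [double negation]
= ¬A ∨ ¬¬E   [absorption]
= ¬A ∨ E   [double negation]

¬A ∨ E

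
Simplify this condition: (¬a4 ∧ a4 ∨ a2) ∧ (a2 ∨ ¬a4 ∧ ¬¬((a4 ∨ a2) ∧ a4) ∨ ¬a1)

a2

(¬a4 ∧ a4 ∨ a2) ∧ (a2 ∨ ¬a4 ∧ ¬¬((a4 ∨ a2) ∧ a4) ∨ ¬a1)
= (¬a4 ∧ a4 ∨ a2) ∧ (a2 ∨ ¬a4 ∧ ¬¬a4 ∨ ¬a1)
= (¬a4 ∧ a4 ∨ a2) ∧ (a2 ∨ ¬a4 ∧ a4 ∨ ¬a1)
= ¬a4 ∧ a4 ∧ (¬a4 ∧ a4 ∨ ¬a1) ∨ a2
= ¬a4 ∧ a4 ∨ a2
= a2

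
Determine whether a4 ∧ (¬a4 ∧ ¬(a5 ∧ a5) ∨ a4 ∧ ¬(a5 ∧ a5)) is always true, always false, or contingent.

a4 ∧ (¬a4 ∧ ¬(a5 ∧ a5) ∨ a4 ∧ ¬(a5 ∧ a5))
= a4 ∧ ¬(a5 ∧ a5)   — distribution
= a4 ∧ ¬a5   — idempotence
This depends on a4, a5, so it is not a constant.

contingent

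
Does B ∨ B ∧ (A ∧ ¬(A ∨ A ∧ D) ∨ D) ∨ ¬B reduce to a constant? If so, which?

B ∨ B ∧ (A ∧ ¬(A ∨ A ∧ D) ∨ D) ∨ ¬B
= B ∨ B ∧ (A ∧ ¬A ∨ D) ∨ ¬B   (absorption)
= B ∨ B ∧ D ∨ ¬B   (complement / identity)
= B ∨ ¬B   (absorption)
= True   (complement)

yes, True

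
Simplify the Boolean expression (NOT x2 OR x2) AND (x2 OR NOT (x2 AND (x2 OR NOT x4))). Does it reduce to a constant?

(NOT x2 OR x2) AND (x2 OR NOT (x2 AND (x2 OR NOT x4)))
= (NOT x2 OR x2) AND (x2 OR NOT x2)
= x2 OR NOT x2
= TRUE

TRUE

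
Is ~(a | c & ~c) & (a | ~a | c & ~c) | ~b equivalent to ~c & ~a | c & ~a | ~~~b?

E1: ~(a | c & ~c) & (a | ~a | c & ~c) | ~b
    = ~a & (a | ~a | c & ~c) | ~b   [complement / identity]
    = ~a & (a | ~a) | ~b   [complement / identity]
    = ~a | ~b   [complement / identity]
E2: ~c & ~a | c & ~a | ~~~b
    = ~a | ~~~b   [distribution]
    = ~a | ~b   [double negation]
Both reduce to ~a | ~b, so they are equivalent.

Yes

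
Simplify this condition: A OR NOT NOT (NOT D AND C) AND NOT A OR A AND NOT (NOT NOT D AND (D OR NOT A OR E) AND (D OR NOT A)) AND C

A OR NOT NOT (NOT D AND C) AND NOT A OR A AND NOT (NOT NOT D AND (D OR NOT A OR E) AND (D OR NOT A)) AND C
= A OR NOT NOT (NOT D AND C) AND NOT A OR A AND NOT (D AND (D OR NOT A OR E) AND (D OR NOT A)) AND C   [double negation]
= A OR NOT NOT (NOT D AND C) AND NOT A OR A AND NOT (D AND (D OR NOT A)) AND C   [absorption]
= A OR NOT NOT (NOT D AND C) AND NOT A OR A AND NOT D AND C   [absorption]
= A OR NOT D AND C AND NOT A OR A AND NOT D AND C   [double negation]
= A OR NOT D AND C   [distribution]

A OR NOT D AND C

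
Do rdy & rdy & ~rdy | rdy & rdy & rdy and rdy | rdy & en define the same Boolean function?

E1: rdy & rdy & ~rdy | rdy & rdy & rdy
    = rdy & rdy   — distribution
    = rdy   — idempotence
E2: rdy | rdy & en
    = rdy   — absorption
Both reduce to rdy, so they are equivalent.

Yes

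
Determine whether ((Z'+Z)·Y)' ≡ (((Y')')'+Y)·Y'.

E1: ((Z'+Z)·Y)'
    = Y'   [complement / identity]
E2: (((Y')')'+Y)·Y'
    = (Y'+Y)·Y'   [double negation]
    = Y'   [complement / identity]
Both reduce to Y', so they are equivalent.

Yes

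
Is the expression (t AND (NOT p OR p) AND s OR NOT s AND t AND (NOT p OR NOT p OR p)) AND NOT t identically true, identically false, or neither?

identically false

(t AND (NOT p OR p) AND s OR NOT s AND t AND (NOT p OR NOT p OR p)) AND NOT t
= (t AND (NOT p OR p) AND s OR NOT s AND t AND (NOT p OR p)) AND NOT t   [idempotence]
= t AND (NOT p OR p) AND NOT t   [distribution]
= t AND NOT t   [complement / identity]
= FALSE   [complement]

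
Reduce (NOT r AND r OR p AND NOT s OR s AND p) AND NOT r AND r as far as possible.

FALSE

(NOT r AND r OR p AND NOT s OR s AND p) AND NOT r AND r
= (NOT r AND r OR p) AND NOT r AND r   (distribution)
= NOT r AND r   (absorption)
= FALSE   (complement)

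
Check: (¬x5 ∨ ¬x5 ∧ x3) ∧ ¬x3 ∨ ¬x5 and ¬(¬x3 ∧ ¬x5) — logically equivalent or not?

E1: (¬x5 ∨ ¬x5 ∧ x3) ∧ ¬x3 ∨ ¬x5
    = ¬x5 ∧ ¬x3 ∨ ¬x5   — absorption
    = ¬x5   — absorption
E2: ¬(¬x3 ∧ ¬x5)
    = x3 ∨ x5   — De Morgan
These differ: at x3=0, x5=1, E1 = 0 but E2 = 1.

No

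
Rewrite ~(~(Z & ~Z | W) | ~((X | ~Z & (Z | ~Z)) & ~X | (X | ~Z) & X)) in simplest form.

~(~(Z & ~Z | W) | ~((X | ~Z & (Z | ~Z)) & ~X | (X | ~Z) & X))
= ~(~(Z & ~Z | W) | ~((X | ~Z) & ~X | (X | ~Z) & X))
= ~(~(Z & ~Z | W) | ~(X | ~Z))
= ~(~W | ~(X | ~Z))
= W & (X | ~Z)

W & (X | ~Z)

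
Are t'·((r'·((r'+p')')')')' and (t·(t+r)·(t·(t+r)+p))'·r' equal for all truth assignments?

E1: t'·((r'·((r'+p')')')')'
    = t'·((r'·(r'+p'))')'   [double negation]
    = t'·((r')')'   [absorption]
    = t'·r'   [double negation]
E2: (t·(t+r)·(t·(t+r)+p))'·r'
    = (t·(t+r))'·r'   [absorption]
    = t'·r'   [absorption]
Both reduce to t'·r', so they are equivalent.

Yes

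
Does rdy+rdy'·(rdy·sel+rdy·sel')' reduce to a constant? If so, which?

yes, True

rdy+rdy'·(rdy·sel+rdy·sel')'
= rdy+rdy'·rdy'   (distribution)
= rdy+rdy'   (idempotence)
= 1   (complement)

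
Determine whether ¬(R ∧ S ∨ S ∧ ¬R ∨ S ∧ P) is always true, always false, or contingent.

¬(R ∧ S ∨ S ∧ ¬R ∨ S ∧ P)
= ¬(S ∨ S ∧ P)   (distribution)
= ¬S   (absorption)
This depends on S, so it is not a constant.

contingent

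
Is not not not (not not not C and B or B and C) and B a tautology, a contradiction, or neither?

contradiction

not not not (not not not C and B or B and C) and B
= not (not not not C and B or B and C) and B   (double negation)
= not (not C and B or B and C) and B   (double negation)
= not B and B   (distribution)
= False   (complement)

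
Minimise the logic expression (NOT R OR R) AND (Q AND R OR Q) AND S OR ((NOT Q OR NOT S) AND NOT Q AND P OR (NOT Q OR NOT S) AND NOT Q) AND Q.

(NOT R OR R) AND (Q AND R OR Q) AND S OR ((NOT Q OR NOT S) AND NOT Q AND P OR (NOT Q OR NOT S) AND NOT Q) AND Q
= (NOT R OR R) AND (Q AND R OR Q) AND S OR (NOT Q OR NOT S) AND NOT Q AND Q   [absorption]
= (Q AND R OR Q) AND S OR (NOT Q OR NOT S) AND NOT Q AND Q   [complement / identity]
= (Q AND R OR Q) AND S OR NOT Q AND Q   [absorption]
= Q AND S OR NOT Q AND Q   [absorption]
= Q AND S   [complement / identity]

Q AND S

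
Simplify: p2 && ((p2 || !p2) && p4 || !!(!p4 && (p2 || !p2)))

p2

p2 && ((p2 || !p2) && p4 || !!(!p4 && (p2 || !p2)))
= p2 && ((p2 || !p2) && p4 || !p4 && (p2 || !p2))   (double negation)
= p2 && (p2 || !p2)   (distribution)
= p2   (complement / identity)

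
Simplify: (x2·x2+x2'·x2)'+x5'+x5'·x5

x2'+x5'

(x2·x2+x2'·x2)'+x5'+x5'·x5
= (x2·x2+x2'·x2)'+x5'   [complement / identity]
= x2'+x5'   [distribution]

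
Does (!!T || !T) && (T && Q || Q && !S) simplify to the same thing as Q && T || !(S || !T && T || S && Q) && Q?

Yes

E1: (!!T || !T) && (T && Q || Q && !S)
    = (!!T || !T) && (T || !S) && Q   (distribution)
    = (T || !T) && (T || !S) && Q   (double negation)
    = (T || !S) && Q   (complement / identity)
E2: Q && T || !(S || !T && T || S && Q) && Q
    = Q && T || !(S || S && Q) && Q   (complement / identity)
    = (T || !(S || S && Q)) && Q   (distribution)
    = (T || !S) && Q   (absorption)
Both reduce to (T || !S) && Q, so they are equivalent.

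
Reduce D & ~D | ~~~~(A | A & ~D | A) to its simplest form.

A

D & ~D | ~~~~(A | A & ~D | A)
= D & ~D | ~~(A | A & ~D | A)
= D & ~D | ~~(A | A)
= D & ~D | A | A
= A | A
= A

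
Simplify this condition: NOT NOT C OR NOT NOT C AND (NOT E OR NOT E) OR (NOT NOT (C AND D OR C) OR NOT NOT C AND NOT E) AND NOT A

C

NOT NOT C OR NOT NOT C AND (NOT E OR NOT E) OR (NOT NOT (C AND D OR C) OR NOT NOT C AND NOT E) AND NOT A
= NOT NOT C OR NOT NOT C AND (NOT E OR NOT E) OR (NOT NOT C OR NOT NOT C AND NOT E) AND NOT A
= NOT NOT C OR NOT NOT C AND NOT E OR (NOT NOT C OR NOT NOT C AND NOT E) AND NOT A
= NOT NOT C OR NOT NOT C AND NOT E
= NOT NOT C
= C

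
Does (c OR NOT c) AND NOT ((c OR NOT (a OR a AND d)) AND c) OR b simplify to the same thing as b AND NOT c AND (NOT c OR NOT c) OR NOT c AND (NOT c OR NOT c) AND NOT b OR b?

E1: (c OR NOT c) AND NOT ((c OR NOT (a OR a AND d)) AND c) OR b
    = NOT ((c OR NOT (a OR a AND d)) AND c) OR b   [complement / identity]
    = NOT ((c OR NOT a) AND c) OR b   [absorption]
    = NOT c OR b   [absorption]
E2: b AND NOT c AND (NOT c OR NOT c) OR NOT c AND (NOT c OR NOT c) AND NOT b OR b
    = NOT c AND (NOT c OR NOT c) OR b   [distribution]
    = NOT c AND NOT c OR b   [idempotence]
    = NOT c OR b   [idempotence]
Both reduce to NOT c OR b, so they are equivalent.

Yes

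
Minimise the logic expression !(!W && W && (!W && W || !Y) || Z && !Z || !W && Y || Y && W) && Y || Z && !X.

Z && !X

!(!W && W && (!W && W || !Y) || Z && !Z || !W && Y || Y && W) && Y || Z && !X
= !(!W && W && (!W && W || !Y) || Z && !Z || Y) && Y || Z && !X
= !(!W && W || Z && !Z || Y) && Y || Z && !X
= !(!W && W || Y) && Y || Z && !X
= !Y && Y || Z && !X
= Z && !X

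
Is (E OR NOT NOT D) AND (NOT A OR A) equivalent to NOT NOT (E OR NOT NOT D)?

Yes

E1: (E OR NOT NOT D) AND (NOT A OR A)
    = E OR NOT NOT D   [complement / identity]
    = E OR D   [double negation]
E2: NOT NOT (E OR NOT NOT D)
    = E OR NOT NOT D   [double negation]
    = E OR D   [double negation]
Both reduce to E OR D, so they are equivalent.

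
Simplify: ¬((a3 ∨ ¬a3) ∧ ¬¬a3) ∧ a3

False

¬((a3 ∨ ¬a3) ∧ ¬¬a3) ∧ a3
= ¬¬¬a3 ∧ a3   — complement / identity
= ¬a3 ∧ a3   — double negation
= False   — complement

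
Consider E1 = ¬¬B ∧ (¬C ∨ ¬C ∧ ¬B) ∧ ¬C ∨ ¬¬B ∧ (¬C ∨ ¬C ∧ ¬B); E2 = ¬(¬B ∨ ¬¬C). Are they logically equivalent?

Yes

E1: ¬¬B ∧ (¬C ∨ ¬C ∧ ¬B) ∧ ¬C ∨ ¬¬B ∧ (¬C ∨ ¬C ∧ ¬B)
    = ¬¬B ∧ (¬C ∨ ¬C ∧ ¬B)   (absorption)
    = B ∧ (¬C ∨ ¬C ∧ ¬B)   (double negation)
    = B ∧ ¬C   (absorption)
E2: ¬(¬B ∨ ¬¬C)
    = B ∧ ¬C   (De Morgan)
Both reduce to B ∧ ¬C, so they are equivalent.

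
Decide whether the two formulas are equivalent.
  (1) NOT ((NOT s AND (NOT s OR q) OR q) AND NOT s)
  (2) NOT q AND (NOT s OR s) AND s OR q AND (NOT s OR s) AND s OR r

No

E1: NOT ((NOT s AND (NOT s OR q) OR q) AND NOT s)
    = NOT ((NOT s OR q) AND NOT s)   (absorption)
    = NOT NOT s   (absorption)
    = s   (double negation)
E2: NOT q AND (NOT s OR s) AND s OR q AND (NOT s OR s) AND s OR r
    = (NOT s OR s) AND s OR r   (distribution)
    = s OR r   (complement / identity)
These differ: at q=1, r=1, s=0, E1 = 0 but E2 = 1.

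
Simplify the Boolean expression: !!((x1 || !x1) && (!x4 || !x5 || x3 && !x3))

!x4 || !x5

!!((x1 || !x1) && (!x4 || !x5 || x3 && !x3))
= !!((x1 || !x1) && (!x4 || !x5))
= (x1 || !x1) && (!x4 || !x5)
= !x4 || !x5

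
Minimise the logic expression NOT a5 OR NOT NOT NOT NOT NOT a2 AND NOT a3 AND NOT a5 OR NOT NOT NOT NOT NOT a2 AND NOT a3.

NOT a5 OR NOT a2 AND NOT a3

NOT a5 OR NOT NOT NOT NOT NOT a2 AND NOT a3 AND NOT a5 OR NOT NOT NOT NOT NOT a2 AND NOT a3
= NOT a5 OR NOT NOT NOT NOT NOT a2 AND NOT a3   (absorption)
= NOT a5 OR NOT NOT NOT a2 AND NOT a3   (double negation)
= NOT a5 OR NOT a2 AND NOT a3   (double negation)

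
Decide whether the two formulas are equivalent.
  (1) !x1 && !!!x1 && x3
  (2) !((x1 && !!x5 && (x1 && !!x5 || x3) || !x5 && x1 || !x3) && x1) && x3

Yes

E1: !x1 && !!!x1 && x3
    = !x1 && !x1 && x3   — double negation
    = !x1 && x3   — idempotence
E2: !((x1 && !!x5 && (x1 && !!x5 || x3) || !x5 && x1 || !x3) && x1) && x3
    = !((x1 && !!x5 || !x5 && x1 || !x3) && x1) && x3   — absorption
    = !((x1 && x5 || !x5 && x1 || !x3) && x1) && x3   — double negation
    = !((x1 || !x3) && x1) && x3   — distribution
    = !x1 && x3   — absorption
Both reduce to !x1 && x3, so they are equivalent.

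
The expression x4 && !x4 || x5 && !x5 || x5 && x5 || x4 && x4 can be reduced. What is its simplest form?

x4 && !x4 || x5 && !x5 || x5 && x5 || x4 && x4
= x4 && !x4 || x5 || x4 && x4   [distribution]
= x4 && !x4 || x5 || x4   [idempotence]
= x5 || x4   [complement / identity]

x5 || x4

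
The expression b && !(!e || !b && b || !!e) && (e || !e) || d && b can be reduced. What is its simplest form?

b && d

b && !(!e || !b && b || !!e) && (e || !e) || d && b
= b && !(!e || !!e) && (e || !e) || d && b   — complement / identity
= b && e && !e && (e || !e) || d && b   — De Morgan
= b && e && !e || d && b   — complement / identity
= b && (e && !e || d)   — distribution
= b && d   — complement / identity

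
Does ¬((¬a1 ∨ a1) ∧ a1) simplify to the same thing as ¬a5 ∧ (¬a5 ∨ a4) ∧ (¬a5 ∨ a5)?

No

E1: ¬((¬a1 ∨ a1) ∧ a1)
    = ¬a1
E2: ¬a5 ∧ (¬a5 ∨ a4) ∧ (¬a5 ∨ a5)
    = ¬a5 ∧ (¬a5 ∨ a4)
    = ¬a5
These differ: at a1=1, a4=0, a5=0, E1 = 0 but E2 = 1.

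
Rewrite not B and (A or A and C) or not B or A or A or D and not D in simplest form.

not B and (A or A and C) or not B or A or A or D and not D
= not B and (A or A and C) or not B or A or A
= not B and A or not B or A or A
= not B and A or not B or A
= not B or A

not B or A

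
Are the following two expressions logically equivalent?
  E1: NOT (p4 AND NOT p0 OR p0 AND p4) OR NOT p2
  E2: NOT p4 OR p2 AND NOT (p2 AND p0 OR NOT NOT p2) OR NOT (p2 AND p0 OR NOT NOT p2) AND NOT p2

E1: NOT (p4 AND NOT p0 OR p0 AND p4) OR NOT p2
    = NOT p4 OR NOT p2
E2: NOT p4 OR p2 AND NOT (p2 AND p0 OR NOT NOT p2) OR NOT (p2 AND p0 OR NOT NOT p2) AND NOT p2
    = NOT p4 OR NOT (p2 AND p0 OR NOT NOT p2)
    = NOT p4 OR NOT (p2 AND p0 OR p2)
    = NOT p4 OR NOT p2
Both reduce to NOT p4 OR NOT p2, so they are equivalent.

Yes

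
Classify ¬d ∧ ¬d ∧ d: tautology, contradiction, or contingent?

¬d ∧ ¬d ∧ d
= ¬d ∧ d
= False

contradiction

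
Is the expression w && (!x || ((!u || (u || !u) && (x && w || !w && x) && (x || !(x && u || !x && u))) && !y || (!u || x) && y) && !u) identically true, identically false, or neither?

w && (!x || ((!u || (u || !u) && (x && w || !w && x) && (x || !(x && u || !x && u))) && !y || (!u || x) && y) && !u)
= w && (!x || ((!u || (u || !u) && x && (x || !(x && u || !x && u))) && !y || (!u || x) && y) && !u)   — distribution
= w && (!x || ((!u || (u || !u) && x && (x || !u)) && !y || (!u || x) && y) && !u)   — distribution
= w && (!x || ((!u || x && (x || !u)) && !y || (!u || x) && y) && !u)   — complement / identity
= w && (!x || ((!u || x) && !y || (!u || x) && y) && !u)   — absorption
= w && (!x || (!u || x) && !u)   — distribution
= w && (!x || !u)   — absorption
This depends on u, w, x, so it is not a constant.

neither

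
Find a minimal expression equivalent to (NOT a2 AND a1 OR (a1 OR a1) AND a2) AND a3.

(NOT a2 AND a1 OR (a1 OR a1) AND a2) AND a3
= (NOT a2 AND a1 OR a1 AND a2) AND a3
= a1 AND a3

a1 AND a3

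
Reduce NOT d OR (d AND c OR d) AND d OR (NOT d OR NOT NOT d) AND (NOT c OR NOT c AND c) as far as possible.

NOT d OR (d AND c OR d) AND d OR (NOT d OR NOT NOT d) AND (NOT c OR NOT c AND c)
= NOT d OR (d AND c OR d) AND d OR (NOT d OR NOT NOT d) AND NOT c   (complement / identity)
= NOT d OR (d AND c OR d) AND d OR (NOT d OR d) AND NOT c   (double negation)
= NOT d OR d AND d OR (NOT d OR d) AND NOT c   (absorption)
= NOT d OR d OR (NOT d OR d) AND NOT c   (idempotence)
= NOT d OR d   (absorption)
= TRUE   (complement)

TRUE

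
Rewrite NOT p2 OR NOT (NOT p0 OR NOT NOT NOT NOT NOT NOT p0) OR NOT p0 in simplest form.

NOT p2 OR NOT p0

NOT p2 OR NOT (NOT p0 OR NOT NOT NOT NOT NOT NOT p0) OR NOT p0
= NOT p2 OR NOT (NOT p0 OR NOT NOT NOT NOT p0) OR NOT p0
= NOT p2 OR p0 AND NOT NOT NOT p0 OR NOT p0
= NOT p2 OR p0 AND NOT p0 OR NOT p0
= NOT p2 OR NOT p0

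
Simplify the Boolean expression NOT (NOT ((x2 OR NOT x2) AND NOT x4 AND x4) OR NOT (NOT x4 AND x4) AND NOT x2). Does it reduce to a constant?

FALSE

NOT (NOT ((x2 OR NOT x2) AND NOT x4 AND x4) OR NOT (NOT x4 AND x4) AND NOT x2)
= NOT (NOT (NOT x4 AND x4) OR NOT (NOT x4 AND x4) AND NOT x2)   — complement / identity
= NOT NOT (NOT x4 AND x4)   — absorption
= NOT x4 AND x4   — double negation
= FALSE   — complement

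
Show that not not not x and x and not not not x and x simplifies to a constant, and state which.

not not not x and x and not not not x and x
= not not not x and x
= not x and x
= False

False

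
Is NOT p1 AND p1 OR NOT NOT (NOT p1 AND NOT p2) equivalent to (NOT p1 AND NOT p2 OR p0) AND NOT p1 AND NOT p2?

Yes

E1: NOT p1 AND p1 OR NOT NOT (NOT p1 AND NOT p2)
    = NOT NOT (NOT p1 AND NOT p2)   — complement / identity
    = NOT p1 AND NOT p2   — double negation
E2: (NOT p1 AND NOT p2 OR p0) AND NOT p1 AND NOT p2
    = NOT p1 AND NOT p2   — absorption
Both reduce to NOT p1 AND NOT p2, so they are equivalent.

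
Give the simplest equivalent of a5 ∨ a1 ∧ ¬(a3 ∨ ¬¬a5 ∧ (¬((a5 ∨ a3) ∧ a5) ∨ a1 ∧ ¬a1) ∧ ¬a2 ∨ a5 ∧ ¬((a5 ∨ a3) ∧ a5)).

a5 ∨ a1 ∧ ¬(a3 ∨ ¬¬a5 ∧ (¬((a5 ∨ a3) ∧ a5) ∨ a1 ∧ ¬a1) ∧ ¬a2 ∨ a5 ∧ ¬((a5 ∨ a3) ∧ a5))
= a5 ∨ a1 ∧ ¬(a3 ∨ ¬¬a5 ∧ ¬((a5 ∨ a3) ∧ a5) ∧ ¬a2 ∨ a5 ∧ ¬((a5 ∨ a3) ∧ a5))   — complement / identity
= a5 ∨ a1 ∧ ¬(a3 ∨ a5 ∧ ¬((a5 ∨ a3) ∧ a5) ∧ ¬a2 ∨ a5 ∧ ¬((a5 ∨ a3) ∧ a5))   — double negation
= a5 ∨ a1 ∧ ¬(a3 ∨ a5 ∧ ¬((a5 ∨ a3) ∧ a5))   — absorption
= a5 ∨ a1 ∧ ¬(a3 ∨ a5 ∧ ¬a5)   — absorption
= a5 ∨ a1 ∧ ¬a3   — complement / identity

a5 ∨ a1 ∧ ¬a3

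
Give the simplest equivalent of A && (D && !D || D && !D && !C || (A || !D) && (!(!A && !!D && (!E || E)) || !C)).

A

A && (D && !D || D && !D && !C || (A || !D) && (!(!A && !!D && (!E || E)) || !C))
= A && (D && !D || (A || !D) && (!(!A && !!D && (!E || E)) || !C))
= A && (D && !D || (A || !D) && (!(!A && !!D) || !C))
= A && (D && !D || (A || !D) && (A || !D || !C))
= A && (A || !D) && (A || !D || !C)
= A && (A || !D)
= A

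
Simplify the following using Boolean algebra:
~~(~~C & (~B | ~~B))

~~(~~C & (~B | ~~B))
= ~~(C & (~B | ~~B))   (double negation)
= C & (~B | ~~B)   (double negation)
= C & (~B | B)   (double negation)
= C   (complement / identity)

C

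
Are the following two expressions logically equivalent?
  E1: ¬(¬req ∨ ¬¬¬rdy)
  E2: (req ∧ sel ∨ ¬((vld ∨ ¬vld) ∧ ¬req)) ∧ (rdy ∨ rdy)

E1: ¬(¬req ∨ ¬¬¬rdy)
    = ¬(¬req ∨ ¬rdy)   — double negation
    = req ∧ rdy   — De Morgan
E2: (req ∧ sel ∨ ¬((vld ∨ ¬vld) ∧ ¬req)) ∧ (rdy ∨ rdy)
    = (req ∧ sel ∨ ¬¬req) ∧ (rdy ∨ rdy)   — complement / identity
    = (req ∧ sel ∨ req) ∧ (rdy ∨ rdy)   — double negation
    = req ∧ (rdy ∨ rdy)   — absorption
    = req ∧ rdy   — idempotence
Both reduce to req ∧ rdy, so they are equivalent.

Yes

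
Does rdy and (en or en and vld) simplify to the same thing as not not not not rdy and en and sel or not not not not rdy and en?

Yes

E1: rdy and (en or en and vld)
    = rdy and en   [absorption]
E2: not not not not rdy and en and sel or not not not not rdy and en
    = not not not not rdy and en   [absorption]
    = not not rdy and en   [double negation]
    = rdy and en   [double negation]
Both reduce to rdy and en, so they are equivalent.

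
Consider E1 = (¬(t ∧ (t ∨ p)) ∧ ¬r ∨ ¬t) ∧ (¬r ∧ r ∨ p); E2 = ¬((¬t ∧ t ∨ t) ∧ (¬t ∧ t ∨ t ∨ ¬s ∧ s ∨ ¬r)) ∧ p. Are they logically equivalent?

E1: (¬(t ∧ (t ∨ p)) ∧ ¬r ∨ ¬t) ∧ (¬r ∧ r ∨ p)
    = (¬t ∧ ¬r ∨ ¬t) ∧ (¬r ∧ r ∨ p)   (absorption)
    = ¬t ∧ (¬r ∧ r ∨ p)   (absorption)
    = ¬t ∧ p   (complement / identity)
E2: ¬((¬t ∧ t ∨ t) ∧ (¬t ∧ t ∨ t ∨ ¬s ∧ s ∨ ¬r)) ∧ p
    = ¬((¬t ∧ t ∨ t) ∧ (¬t ∧ t ∨ t ∨ ¬r)) ∧ p   (complement / identity)
    = ¬(¬t ∧ t ∨ t) ∧ p   (absorption)
    = ¬t ∧ p   (complement / identity)
Both reduce to ¬t ∧ p, so they are equivalent.

Yes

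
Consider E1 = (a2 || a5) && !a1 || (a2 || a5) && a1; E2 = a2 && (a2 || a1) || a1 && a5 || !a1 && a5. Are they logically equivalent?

E1: (a2 || a5) && !a1 || (a2 || a5) && a1
    = a2 || a5   [distribution]
E2: a2 && (a2 || a1) || a1 && a5 || !a1 && a5
    = a2 || a1 && a5 || !a1 && a5   [absorption]
    = a2 || a5   [distribution]
Both reduce to a2 || a5, so they are equivalent.

Yes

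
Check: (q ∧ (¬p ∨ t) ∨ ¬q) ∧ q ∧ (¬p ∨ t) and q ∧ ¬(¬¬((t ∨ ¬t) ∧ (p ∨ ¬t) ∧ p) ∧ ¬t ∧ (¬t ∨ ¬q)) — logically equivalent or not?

E1: (q ∧ (¬p ∨ t) ∨ ¬q) ∧ q ∧ (¬p ∨ t)
    = q ∧ (¬p ∨ t)   (absorption)
E2: q ∧ ¬(¬¬((t ∨ ¬t) ∧ (p ∨ ¬t) ∧ p) ∧ ¬t ∧ (¬t ∨ ¬q))
    = q ∧ ¬(¬¬((t ∨ ¬t) ∧ (p ∨ ¬t) ∧ p) ∧ ¬t)   (absorption)
    = q ∧ (¬((t ∨ ¬t) ∧ (p ∨ ¬t) ∧ p) ∨ t)   (De Morgan)
    = q ∧ (¬((p ∨ ¬t) ∧ p) ∨ t)   (complement / identity)
    = q ∧ (¬p ∨ t)   (absorption)
Both reduce to q ∧ (¬p ∨ t), so they are equivalent.

Yes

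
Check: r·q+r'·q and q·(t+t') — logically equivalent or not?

E1: r·q+r'·q
    = q
E2: q·(t+t')
    = q
Both reduce to q, so they are equivalent.

Yes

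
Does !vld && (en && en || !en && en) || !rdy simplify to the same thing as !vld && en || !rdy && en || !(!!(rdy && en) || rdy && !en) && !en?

Yes

E1: !vld && (en && en || !en && en) || !rdy
    = !vld && en || !rdy   [distribution]
E2: !vld && en || !rdy && en || !(!!(rdy && en) || rdy && !en) && !en
    = !vld && en || !rdy && en || !(rdy && en || rdy && !en) && !en   [double negation]
    = !vld && en || !rdy && en || !rdy && !en   [distribution]
    = !vld && en || !rdy   [distribution]
Both reduce to !vld && en || !rdy, so they are equivalent.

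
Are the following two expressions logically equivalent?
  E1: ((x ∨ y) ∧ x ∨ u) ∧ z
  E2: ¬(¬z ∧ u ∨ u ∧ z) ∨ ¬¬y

E1: ((x ∨ y) ∧ x ∨ u) ∧ z
    = (x ∨ u) ∧ z   (absorption)
E2: ¬(¬z ∧ u ∨ u ∧ z) ∨ ¬¬y
    = ¬u ∨ ¬¬y   (distribution)
    = ¬u ∨ y   (double negation)
These differ: at u=0, x=0, y=0, z=0, E1 = 0 but E2 = 1.

No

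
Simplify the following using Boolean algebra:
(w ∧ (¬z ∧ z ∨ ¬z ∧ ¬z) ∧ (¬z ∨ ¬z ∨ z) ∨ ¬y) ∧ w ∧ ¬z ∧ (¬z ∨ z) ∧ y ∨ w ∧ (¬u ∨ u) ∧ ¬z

(w ∧ (¬z ∧ z ∨ ¬z ∧ ¬z) ∧ (¬z ∨ ¬z ∨ z) ∨ ¬y) ∧ w ∧ ¬z ∧ (¬z ∨ z) ∧ y ∨ w ∧ (¬u ∨ u) ∧ ¬z
= (w ∧ ¬z ∧ (¬z ∨ ¬z ∨ z) ∨ ¬y) ∧ w ∧ ¬z ∧ (¬z ∨ z) ∧ y ∨ w ∧ (¬u ∨ u) ∧ ¬z   — distribution
= (w ∧ ¬z ∧ (¬z ∨ z) ∨ ¬y) ∧ w ∧ ¬z ∧ (¬z ∨ z) ∧ y ∨ w ∧ (¬u ∨ u) ∧ ¬z   — idempotence
= w ∧ ¬z ∧ (¬z ∨ z) ∧ y ∨ w ∧ (¬u ∨ u) ∧ ¬z   — absorption
= w ∧ ¬z ∧ (¬z ∨ z) ∧ y ∨ w ∧ ¬z   — complement / identity
= w ∧ ¬z ∧ y ∨ w ∧ ¬z   — complement / identity
= w ∧ ¬z   — absorption

w ∧ ¬z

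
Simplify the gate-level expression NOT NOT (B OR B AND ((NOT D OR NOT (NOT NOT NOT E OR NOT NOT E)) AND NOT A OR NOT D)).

NOT NOT (B OR B AND ((NOT D OR NOT (NOT NOT NOT E OR NOT NOT E)) AND NOT A OR NOT D))
= NOT NOT (B OR B AND ((NOT D OR NOT NOT E AND NOT E) AND NOT A OR NOT D))   — De Morgan
= NOT NOT (B OR B AND ((NOT D OR E AND NOT E) AND NOT A OR NOT D))   — double negation
= NOT NOT (B OR B AND (NOT D AND NOT A OR NOT D))   — complement / identity
= B OR B AND (NOT D AND NOT A OR NOT D)   — double negation
= B OR B AND NOT D   — absorption
= B   — absorption

B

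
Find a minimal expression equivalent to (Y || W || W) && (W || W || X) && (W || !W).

(Y || W || W) && (W || W || X) && (W || !W)
= (Y || W || W) && (W || W || X)
= Y && X || W || W
= Y && X || W

Y && X || W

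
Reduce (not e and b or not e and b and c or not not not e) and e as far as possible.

False

(not e and b or not e and b and c or not not not e) and e
= (not e and b or not not not e) and e   — absorption
= (not e and b or not e) and e   — double negation
= not e and e   — absorption
= False   — complement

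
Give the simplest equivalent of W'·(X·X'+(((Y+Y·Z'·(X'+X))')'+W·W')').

W'·Y'

W'·(X·X'+(((Y+Y·Z'·(X'+X))')'+W·W')')
= W'·(X·X'+(Y+Y·Z'·(X'+X)+W·W')')   [double negation]
= W'·(X·X'+(Y+Y·Z'+W·W')')   [complement / identity]
= W'·(X·X'+(Y+W·W')')   [absorption]
= W'·(Y+W·W')'   [complement / identity]
= W'·Y'   [complement / identity]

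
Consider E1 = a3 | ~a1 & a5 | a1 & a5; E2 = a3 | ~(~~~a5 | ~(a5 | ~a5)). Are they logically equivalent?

E1: a3 | ~a1 & a5 | a1 & a5
    = a3 | a5   — distribution
E2: a3 | ~(~~~a5 | ~(a5 | ~a5))
    = a3 | ~~a5 & (a5 | ~a5)   — De Morgan
    = a3 | a5 & (a5 | ~a5)   — double negation
    = a3 | a5   — complement / identity
Both reduce to a3 | a5, so they are equivalent.

Yes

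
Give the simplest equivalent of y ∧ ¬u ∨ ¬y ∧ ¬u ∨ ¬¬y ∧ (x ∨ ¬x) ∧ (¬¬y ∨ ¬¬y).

¬u ∨ y

y ∧ ¬u ∨ ¬y ∧ ¬u ∨ ¬¬y ∧ (x ∨ ¬x) ∧ (¬¬y ∨ ¬¬y)
= ¬u ∨ ¬¬y ∧ (x ∨ ¬x) ∧ (¬¬y ∨ ¬¬y)   — distribution
= ¬u ∨ ¬¬y ∧ (x ∨ ¬x) ∧ ¬¬y   — idempotence
= ¬u ∨ ¬¬y ∧ ¬¬y   — complement / identity
= ¬u ∨ ¬¬y   — idempotence
= ¬u ∨ y   — double negation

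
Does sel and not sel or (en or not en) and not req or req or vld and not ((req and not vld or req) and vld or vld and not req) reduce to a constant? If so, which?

sel and not sel or (en or not en) and not req or req or vld and not ((req and not vld or req) and vld or vld and not req)
= sel and not sel or (en or not en) and not req or req or vld and not (req and vld or vld and not req)   [absorption]
= sel and not sel or not req or req or vld and not (req and vld or vld and not req)   [complement / identity]
= sel and not sel or not req or req or vld and not vld   [distribution]
= sel and not sel or not req or req   [complement / identity]
= not req or req   [complement / identity]
= True   [complement]

yes, True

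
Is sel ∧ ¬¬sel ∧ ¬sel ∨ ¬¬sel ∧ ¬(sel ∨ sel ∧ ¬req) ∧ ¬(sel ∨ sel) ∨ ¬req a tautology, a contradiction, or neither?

sel ∧ ¬¬sel ∧ ¬sel ∨ ¬¬sel ∧ ¬(sel ∨ sel ∧ ¬req) ∧ ¬(sel ∨ sel) ∨ ¬req
= sel ∧ ¬¬sel ∧ ¬sel ∨ ¬¬sel ∧ ¬(sel ∨ sel ∧ ¬req) ∧ ¬sel ∨ ¬req   (idempotence)
= sel ∧ ¬¬sel ∧ ¬sel ∨ ¬¬sel ∧ ¬sel ∧ ¬sel ∨ ¬req   (absorption)
= ¬¬sel ∧ ¬sel ∨ ¬req   (distribution)
= sel ∧ ¬sel ∨ ¬req   (double negation)
= ¬req   (complement / identity)
This depends on req, so it is not a constant.

neither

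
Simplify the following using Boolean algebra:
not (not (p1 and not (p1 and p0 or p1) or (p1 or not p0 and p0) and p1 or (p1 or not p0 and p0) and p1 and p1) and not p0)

not (not (p1 and not (p1 and p0 or p1) or (p1 or not p0 and p0) and p1 or (p1 or not p0 and p0) and p1 and p1) and not p0)
= not (not (p1 and not (p1 and p0 or p1) or (p1 or not p0 and p0) and p1) and not p0)   — absorption
= not (not (p1 and not (p1 and p0 or p1) or p1 and p1) and not p0)   — complement / identity
= not (not (p1 and not p1 or p1 and p1) and not p0)   — absorption
= not (not p1 and not p0)   — distribution
= p1 or p0   — De Morgan

p1 or p0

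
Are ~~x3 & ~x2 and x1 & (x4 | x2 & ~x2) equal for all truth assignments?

E1: ~~x3 & ~x2
    = x3 & ~x2   — double negation
E2: x1 & (x4 | x2 & ~x2)
    = x1 & x4   — complement / identity
These differ: at x1=0, x2=0, x3=1, x4=1, E1 = 1 but E2 = 0.

No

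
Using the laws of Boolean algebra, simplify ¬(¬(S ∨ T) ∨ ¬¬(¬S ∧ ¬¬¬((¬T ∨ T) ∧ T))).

S ∨ T

¬(¬(S ∨ T) ∨ ¬¬(¬S ∧ ¬¬¬((¬T ∨ T) ∧ T)))
= ¬(¬(S ∨ T) ∨ ¬¬(¬S ∧ ¬¬¬T))
= ¬(¬(S ∨ T) ∨ ¬(S ∨ ¬¬T))
= ¬(¬(S ∨ T) ∨ ¬(S ∨ T))
= ¬¬(S ∨ T)
= S ∨ T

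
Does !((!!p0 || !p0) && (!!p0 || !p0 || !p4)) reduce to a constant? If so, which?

yes, False

!((!!p0 || !p0) && (!!p0 || !p0 || !p4))
= !(!!p0 || !p0)
= !p0 && p0
= false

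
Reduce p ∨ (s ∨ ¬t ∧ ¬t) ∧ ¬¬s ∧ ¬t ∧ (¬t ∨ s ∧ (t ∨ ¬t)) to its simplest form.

p ∨ s ∧ ¬t

p ∨ (s ∨ ¬t ∧ ¬t) ∧ ¬¬s ∧ ¬t ∧ (¬t ∨ s ∧ (t ∨ ¬t))
= p ∨ (s ∨ ¬t ∧ ¬t) ∧ s ∧ ¬t ∧ (¬t ∨ s ∧ (t ∨ ¬t))   [double negation]
= p ∨ (s ∨ ¬t ∧ ¬t) ∧ s ∧ ¬t ∧ (¬t ∨ s)   [complement / identity]
= p ∨ (s ∨ ¬t) ∧ s ∧ ¬t ∧ (¬t ∨ s)   [idempotence]
= p ∨ (s ∨ ¬t) ∧ s ∧ ¬t   [absorption]
= p ∨ s ∧ ¬t   [absorption]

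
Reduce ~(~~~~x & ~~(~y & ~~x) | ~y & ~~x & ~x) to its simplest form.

y | ~x

~(~~~~x & ~~(~y & ~~x) | ~y & ~~x & ~x)
= ~(~~x & ~~(~y & ~~x) | ~y & ~~x & ~x)
= ~(x & ~~(~y & ~~x) | ~y & ~~x & ~x)
= ~(x & ~y & ~~x | ~y & ~~x & ~x)
= ~(~y & ~~x)
= y | ~x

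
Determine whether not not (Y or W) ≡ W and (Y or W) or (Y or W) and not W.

Yes

E1: not not (Y or W)
    = Y or W   (double negation)
E2: W and (Y or W) or (Y or W) and not W
    = Y or W   (distribution)
Both reduce to Y or W, so they are equivalent.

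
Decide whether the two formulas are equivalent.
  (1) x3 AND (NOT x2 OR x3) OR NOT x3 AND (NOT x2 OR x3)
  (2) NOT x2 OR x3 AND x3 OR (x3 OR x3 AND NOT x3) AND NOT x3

Yes

E1: x3 AND (NOT x2 OR x3) OR NOT x3 AND (NOT x2 OR x3)
    = NOT x2 OR x3
E2: NOT x2 OR x3 AND x3 OR (x3 OR x3 AND NOT x3) AND NOT x3
    = NOT x2 OR x3 AND x3 OR x3 AND NOT x3
    = NOT x2 OR x3
Both reduce to NOT x2 OR x3, so they are equivalent.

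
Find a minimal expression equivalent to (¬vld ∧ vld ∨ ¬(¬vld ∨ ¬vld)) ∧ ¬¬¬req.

(¬vld ∧ vld ∨ ¬(¬vld ∨ ¬vld)) ∧ ¬¬¬req
= (¬vld ∧ vld ∨ vld ∧ vld) ∧ ¬¬¬req
= vld ∧ ¬¬¬req
= vld ∧ ¬req

vld ∧ ¬req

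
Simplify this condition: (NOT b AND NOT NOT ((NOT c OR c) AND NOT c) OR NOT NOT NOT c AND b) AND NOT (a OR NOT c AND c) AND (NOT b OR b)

NOT c AND NOT a

(NOT b AND NOT NOT ((NOT c OR c) AND NOT c) OR NOT NOT NOT c AND b) AND NOT (a OR NOT c AND c) AND (NOT b OR b)
= (NOT b AND NOT NOT ((NOT c OR c) AND NOT c) OR NOT NOT NOT c AND b) AND NOT a AND (NOT b OR b)
= (NOT b AND NOT NOT ((NOT c OR c) AND NOT c) OR NOT NOT NOT c AND b) AND NOT a
= (NOT b AND NOT NOT NOT c OR NOT NOT NOT c AND b) AND NOT a
= NOT NOT NOT c AND NOT a
= NOT c AND NOT a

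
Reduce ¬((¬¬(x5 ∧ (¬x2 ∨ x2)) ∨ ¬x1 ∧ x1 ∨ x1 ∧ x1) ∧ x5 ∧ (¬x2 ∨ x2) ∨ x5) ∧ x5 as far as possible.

¬((¬¬(x5 ∧ (¬x2 ∨ x2)) ∨ ¬x1 ∧ x1 ∨ x1 ∧ x1) ∧ x5 ∧ (¬x2 ∨ x2) ∨ x5) ∧ x5
= ¬((x5 ∧ (¬x2 ∨ x2) ∨ ¬x1 ∧ x1 ∨ x1 ∧ x1) ∧ x5 ∧ (¬x2 ∨ x2) ∨ x5) ∧ x5
= ¬((x5 ∧ (¬x2 ∨ x2) ∨ x1) ∧ x5 ∧ (¬x2 ∨ x2) ∨ x5) ∧ x5
= ¬(x5 ∧ (¬x2 ∨ x2) ∨ x5) ∧ x5
= ¬(x5 ∨ x5) ∧ x5
= ¬x5 ∧ x5
= False

False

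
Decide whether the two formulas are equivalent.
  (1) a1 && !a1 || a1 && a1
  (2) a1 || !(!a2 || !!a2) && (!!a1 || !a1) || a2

E1: a1 && !a1 || a1 && a1
    = (!a1 || a1) && a1   (distribution)
    = a1   (complement / identity)
E2: a1 || !(!a2 || !!a2) && (!!a1 || !a1) || a2
    = a1 || a2 && !a2 && (!!a1 || !a1) || a2   (De Morgan)
    = a1 || a2 && !a2 && (a1 || !a1) || a2   (double negation)
    = a1 || a2 && !a2 || a2   (complement / identity)
    = a1 || a2   (complement / identity)
These differ: at a1=0, a2=1, E1 = 0 but E2 = 1.

No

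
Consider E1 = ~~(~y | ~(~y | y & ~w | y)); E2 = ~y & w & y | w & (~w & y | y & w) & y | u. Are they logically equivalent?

No

E1: ~~(~y | ~(~y | y & ~w | y))
    = ~(y & (~y | y & ~w | y))
    = ~(y & (~y | y))
    = ~y
E2: ~y & w & y | w & (~w & y | y & w) & y | u
    = ~y & w & y | w & y & y | u
    = w & y | u
These differ: at u=0, w=0, y=0, E1 = 1 but E2 = 0.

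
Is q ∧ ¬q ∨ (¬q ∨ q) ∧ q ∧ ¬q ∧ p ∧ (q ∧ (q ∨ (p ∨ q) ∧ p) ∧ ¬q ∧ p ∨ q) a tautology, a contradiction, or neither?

q ∧ ¬q ∨ (¬q ∨ q) ∧ q ∧ ¬q ∧ p ∧ (q ∧ (q ∨ (p ∨ q) ∧ p) ∧ ¬q ∧ p ∨ q)
= q ∧ ¬q ∨ (¬q ∨ q) ∧ q ∧ ¬q ∧ p ∧ (q ∧ (q ∨ p) ∧ ¬q ∧ p ∨ q)   (absorption)
= q ∧ ¬q ∨ q ∧ ¬q ∧ p ∧ (q ∧ (q ∨ p) ∧ ¬q ∧ p ∨ q)   (complement / identity)
= q ∧ ¬q ∨ q ∧ ¬q ∧ p ∧ (q ∧ ¬q ∧ p ∨ q)   (absorption)
= q ∧ ¬q ∨ q ∧ ¬q ∧ p   (absorption)
= q ∧ ¬q   (absorption)
= False   (complement)

contradiction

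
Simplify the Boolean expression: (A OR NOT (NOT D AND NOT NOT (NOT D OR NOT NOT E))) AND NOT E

(A OR D) AND NOT E

(A OR NOT (NOT D AND NOT NOT (NOT D OR NOT NOT E))) AND NOT E
= (A OR D OR NOT (NOT D OR NOT NOT E)) AND NOT E   (De Morgan)
= (A OR D OR D AND NOT E) AND NOT E   (De Morgan)
= (A OR D) AND NOT E   (absorption)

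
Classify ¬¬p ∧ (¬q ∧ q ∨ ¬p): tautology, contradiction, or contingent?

¬¬p ∧ (¬q ∧ q ∨ ¬p)
= ¬¬p ∧ ¬p
= p ∧ ¬p
= False

contradiction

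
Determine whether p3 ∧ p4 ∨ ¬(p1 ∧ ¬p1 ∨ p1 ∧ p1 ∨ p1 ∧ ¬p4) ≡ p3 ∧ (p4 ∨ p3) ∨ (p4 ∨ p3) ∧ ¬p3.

No

E1: p3 ∧ p4 ∨ ¬(p1 ∧ ¬p1 ∨ p1 ∧ p1 ∨ p1 ∧ ¬p4)
    = p3 ∧ p4 ∨ ¬(p1 ∨ p1 ∧ ¬p4)   — distribution
    = p3 ∧ p4 ∨ ¬p1   — absorption
E2: p3 ∧ (p4 ∨ p3) ∨ (p4 ∨ p3) ∧ ¬p3
    = p4 ∨ p3   — distribution
These differ: at p1=1, p3=0, p4=1, E1 = 0 but E2 = 1.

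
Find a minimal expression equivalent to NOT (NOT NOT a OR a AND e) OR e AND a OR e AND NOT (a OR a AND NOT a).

NOT a OR e

NOT (NOT NOT a OR a AND e) OR e AND a OR e AND NOT (a OR a AND NOT a)
= NOT (a OR a AND e) OR e AND a OR e AND NOT (a OR a AND NOT a)   [double negation]
= NOT a OR e AND a OR e AND NOT (a OR a AND NOT a)   [absorption]
= NOT a OR e AND a OR e AND NOT a   [complement / identity]
= NOT a OR e   [distribution]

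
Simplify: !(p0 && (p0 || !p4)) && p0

!(p0 && (p0 || !p4)) && p0
= !p0 && p0
= false

false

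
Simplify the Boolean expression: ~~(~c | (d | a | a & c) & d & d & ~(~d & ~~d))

~c | d

~~(~c | (d | a | a & c) & d & d & ~(~d & ~~d))
= ~~(~c | (d | a | a & c) & d & d & (d | ~d))   — De Morgan
= ~~(~c | (d | a) & d & d & (d | ~d))   — absorption
= ~~(~c | (d | a) & d & d)   — complement / identity
= ~c | (d | a) & d & d   — double negation
= ~c | d & d   — absorption
= ~c | d   — idempotence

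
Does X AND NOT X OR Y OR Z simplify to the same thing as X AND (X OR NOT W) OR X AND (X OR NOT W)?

E1: X AND NOT X OR Y OR Z
    = Y OR Z   (complement / identity)
E2: X AND (X OR NOT W) OR X AND (X OR NOT W)
    = X AND (X OR NOT W)   (idempotence)
    = X   (absorption)
These differ: at W=1, X=0, Y=1, Z=1, E1 = 1 but E2 = 0.

No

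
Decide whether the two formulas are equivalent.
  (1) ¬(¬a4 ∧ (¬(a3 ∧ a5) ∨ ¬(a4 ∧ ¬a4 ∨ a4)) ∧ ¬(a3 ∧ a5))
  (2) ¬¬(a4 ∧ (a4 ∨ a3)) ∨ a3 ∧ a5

Yes

E1: ¬(¬a4 ∧ (¬(a3 ∧ a5) ∨ ¬(a4 ∧ ¬a4 ∨ a4)) ∧ ¬(a3 ∧ a5))
    = ¬(¬a4 ∧ (¬(a3 ∧ a5) ∨ ¬a4) ∧ ¬(a3 ∧ a5))
    = ¬(¬a4 ∧ ¬(a3 ∧ a5))
    = a4 ∨ a3 ∧ a5
E2: ¬¬(a4 ∧ (a4 ∨ a3)) ∨ a3 ∧ a5
    = a4 ∧ (a4 ∨ a3) ∨ a3 ∧ a5
    = a4 ∨ a3 ∧ a5
Both reduce to a4 ∨ a3 ∧ a5, so they are equivalent.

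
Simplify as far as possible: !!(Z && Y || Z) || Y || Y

Z || Y

!!(Z && Y || Z) || Y || Y
= !!Z || Y || Y
= Z || Y || Y
= Z || Y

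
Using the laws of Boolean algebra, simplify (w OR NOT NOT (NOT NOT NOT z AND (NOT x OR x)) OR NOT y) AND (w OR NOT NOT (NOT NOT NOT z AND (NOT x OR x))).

w OR NOT z

(w OR NOT NOT (NOT NOT NOT z AND (NOT x OR x)) OR NOT y) AND (w OR NOT NOT (NOT NOT NOT z AND (NOT x OR x)))
= w OR NOT NOT (NOT NOT NOT z AND (NOT x OR x))   (absorption)
= w OR NOT NOT NOT NOT NOT z   (complement / identity)
= w OR NOT NOT NOT z   (double negation)
= w OR NOT z   (double negation)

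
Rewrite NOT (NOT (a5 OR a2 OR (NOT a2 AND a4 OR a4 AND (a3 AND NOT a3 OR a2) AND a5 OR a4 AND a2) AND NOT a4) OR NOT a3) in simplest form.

(a5 OR a2) AND a3

NOT (NOT (a5 OR a2 OR (NOT a2 AND a4 OR a4 AND (a3 AND NOT a3 OR a2) AND a5 OR a4 AND a2) AND NOT a4) OR NOT a3)
= NOT (NOT (a5 OR a2 OR (NOT a2 AND a4 OR a4 AND a2 AND a5 OR a4 AND a2) AND NOT a4) OR NOT a3)
= NOT (NOT (a5 OR a2 OR (NOT a2 AND a4 OR a4 AND a2) AND NOT a4) OR NOT a3)
= NOT (NOT (a5 OR a2 OR a4 AND NOT a4) OR NOT a3)
= NOT (NOT (a5 OR a2) OR NOT a3)
= (a5 OR a2) AND a3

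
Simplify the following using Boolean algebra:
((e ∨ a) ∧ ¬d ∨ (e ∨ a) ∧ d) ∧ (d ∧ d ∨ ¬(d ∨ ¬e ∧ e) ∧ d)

(e ∨ a) ∧ d

((e ∨ a) ∧ ¬d ∨ (e ∨ a) ∧ d) ∧ (d ∧ d ∨ ¬(d ∨ ¬e ∧ e) ∧ d)
= ((e ∨ a) ∧ ¬d ∨ (e ∨ a) ∧ d) ∧ (d ∧ d ∨ ¬d ∧ d)
= (e ∨ a) ∧ (d ∧ d ∨ ¬d ∧ d)
= (e ∨ a) ∧ d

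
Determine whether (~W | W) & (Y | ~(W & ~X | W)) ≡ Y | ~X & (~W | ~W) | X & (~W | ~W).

Yes

E1: (~W | W) & (Y | ~(W & ~X | W))
    = (~W | W) & (Y | ~W)   [absorption]
    = Y | ~W   [complement / identity]
E2: Y | ~X & (~W | ~W) | X & (~W | ~W)
    = Y | ~W | ~W   [distribution]
    = Y | ~W   [idempotence]
Both reduce to Y | ~W, so they are equivalent.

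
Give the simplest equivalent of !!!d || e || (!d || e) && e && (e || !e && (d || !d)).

!!!d || e || (!d || e) && e && (e || !e && (d || !d))
= !d || e || (!d || e) && e && (e || !e && (d || !d))   (double negation)
= !d || e || (!d || e) && e && (e || !e)   (complement / identity)
= !d || e || (!d || e) && e   (complement / identity)
= !d || e   (absorption)

!d || e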